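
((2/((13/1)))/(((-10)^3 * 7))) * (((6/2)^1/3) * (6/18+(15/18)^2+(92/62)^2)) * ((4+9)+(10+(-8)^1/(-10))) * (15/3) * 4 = -1899461/56218500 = -0.03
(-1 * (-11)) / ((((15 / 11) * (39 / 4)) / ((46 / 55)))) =2024 / 2925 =0.69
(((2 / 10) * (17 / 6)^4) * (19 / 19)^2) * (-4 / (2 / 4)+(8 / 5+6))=-83521 / 16200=-5.16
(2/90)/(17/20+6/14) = 28/1611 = 0.02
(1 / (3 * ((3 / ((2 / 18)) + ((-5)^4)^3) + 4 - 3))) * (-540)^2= 0.00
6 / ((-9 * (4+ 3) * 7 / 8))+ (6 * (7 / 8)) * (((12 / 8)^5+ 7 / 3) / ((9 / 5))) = 1628251 / 56448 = 28.85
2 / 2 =1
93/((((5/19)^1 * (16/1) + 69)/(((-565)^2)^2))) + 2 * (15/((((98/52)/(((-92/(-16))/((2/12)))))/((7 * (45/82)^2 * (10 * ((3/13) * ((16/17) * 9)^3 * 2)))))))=10410072487986348290625/80415477961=129453592168.35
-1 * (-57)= 57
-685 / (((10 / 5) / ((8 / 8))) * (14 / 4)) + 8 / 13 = -8849 / 91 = -97.24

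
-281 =-281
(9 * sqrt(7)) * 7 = 166.68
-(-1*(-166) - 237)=71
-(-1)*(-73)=-73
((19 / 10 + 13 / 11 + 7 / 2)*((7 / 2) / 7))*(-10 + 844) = 150954 / 55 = 2744.62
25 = 25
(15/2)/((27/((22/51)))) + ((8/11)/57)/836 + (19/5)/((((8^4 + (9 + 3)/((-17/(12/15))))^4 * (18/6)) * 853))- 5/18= -39665562888886454749849279974257/251148313708301159352451837919232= -0.16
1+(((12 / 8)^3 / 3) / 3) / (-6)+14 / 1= 239 / 16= 14.94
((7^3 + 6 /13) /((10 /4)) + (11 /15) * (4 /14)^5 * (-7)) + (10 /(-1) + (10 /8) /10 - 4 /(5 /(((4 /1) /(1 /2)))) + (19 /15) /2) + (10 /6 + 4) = 477183751 /3745560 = 127.40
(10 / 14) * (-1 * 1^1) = -5 / 7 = -0.71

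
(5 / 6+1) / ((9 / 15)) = 3.06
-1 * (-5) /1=5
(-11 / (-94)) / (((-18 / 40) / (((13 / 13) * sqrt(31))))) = -1.45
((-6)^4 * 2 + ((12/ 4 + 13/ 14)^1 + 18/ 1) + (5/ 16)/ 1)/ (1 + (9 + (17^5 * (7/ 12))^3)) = 31621860/ 6872677746675067839953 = 0.00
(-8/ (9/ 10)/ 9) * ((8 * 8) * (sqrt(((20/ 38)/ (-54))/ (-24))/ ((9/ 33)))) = -14080 * sqrt(190)/ 41553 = -4.67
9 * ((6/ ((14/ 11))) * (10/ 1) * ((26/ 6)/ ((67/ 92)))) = 1184040/ 469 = 2524.61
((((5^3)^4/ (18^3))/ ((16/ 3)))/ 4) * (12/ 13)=244140625/ 134784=1811.35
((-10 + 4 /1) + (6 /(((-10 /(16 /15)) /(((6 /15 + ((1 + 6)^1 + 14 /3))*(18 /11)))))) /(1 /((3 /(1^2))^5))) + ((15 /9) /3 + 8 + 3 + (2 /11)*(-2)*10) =-37977562 /12375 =-3068.89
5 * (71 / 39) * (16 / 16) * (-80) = -28400 / 39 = -728.21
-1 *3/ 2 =-3/ 2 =-1.50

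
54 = 54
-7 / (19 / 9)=-63 / 19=-3.32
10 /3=3.33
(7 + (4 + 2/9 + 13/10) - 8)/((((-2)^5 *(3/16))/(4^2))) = -1628/135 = -12.06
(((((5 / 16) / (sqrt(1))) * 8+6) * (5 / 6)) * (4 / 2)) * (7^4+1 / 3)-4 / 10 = 1530832 / 45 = 34018.49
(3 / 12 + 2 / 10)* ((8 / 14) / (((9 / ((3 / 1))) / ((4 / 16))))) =3 / 140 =0.02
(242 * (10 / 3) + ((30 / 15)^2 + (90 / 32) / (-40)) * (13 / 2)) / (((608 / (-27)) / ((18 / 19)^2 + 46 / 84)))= -42012392421 / 786644992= -53.41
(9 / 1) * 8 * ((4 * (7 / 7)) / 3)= 96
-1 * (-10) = 10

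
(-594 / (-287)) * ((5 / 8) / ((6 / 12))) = 1485 / 574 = 2.59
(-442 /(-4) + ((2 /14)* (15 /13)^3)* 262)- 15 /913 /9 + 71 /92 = 654027294857 /3875323452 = 168.77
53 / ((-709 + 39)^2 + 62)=53 / 448962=0.00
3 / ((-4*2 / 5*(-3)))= 5 / 8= 0.62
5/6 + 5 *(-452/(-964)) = 4595/1446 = 3.18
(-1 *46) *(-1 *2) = 92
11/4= 2.75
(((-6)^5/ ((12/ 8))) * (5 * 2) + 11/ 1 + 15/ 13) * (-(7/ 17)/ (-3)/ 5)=-4716334/ 3315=-1422.73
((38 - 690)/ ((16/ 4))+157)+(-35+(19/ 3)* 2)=-85/ 3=-28.33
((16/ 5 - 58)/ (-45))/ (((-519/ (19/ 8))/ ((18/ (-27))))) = 2603/ 700650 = 0.00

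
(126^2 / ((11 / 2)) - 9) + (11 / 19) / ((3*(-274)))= 494356433 / 171798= 2877.54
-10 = -10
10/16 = 5/8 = 0.62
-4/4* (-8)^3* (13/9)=6656/9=739.56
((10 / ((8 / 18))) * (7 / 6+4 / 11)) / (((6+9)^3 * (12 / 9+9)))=0.00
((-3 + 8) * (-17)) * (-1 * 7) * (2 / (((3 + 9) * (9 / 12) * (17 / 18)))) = 140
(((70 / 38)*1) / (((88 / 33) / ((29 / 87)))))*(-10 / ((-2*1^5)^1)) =175 / 152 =1.15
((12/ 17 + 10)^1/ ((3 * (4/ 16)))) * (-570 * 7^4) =-332106320/ 17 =-19535665.88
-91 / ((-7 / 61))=793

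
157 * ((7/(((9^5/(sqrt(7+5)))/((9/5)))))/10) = 1099 * sqrt(3)/164025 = 0.01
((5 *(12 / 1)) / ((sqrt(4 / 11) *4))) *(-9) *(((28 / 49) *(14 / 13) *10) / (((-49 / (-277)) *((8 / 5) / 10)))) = -9348750 *sqrt(11) / 637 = -48675.50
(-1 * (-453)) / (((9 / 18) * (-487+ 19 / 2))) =-1812 / 955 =-1.90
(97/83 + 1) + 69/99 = 7849/2739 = 2.87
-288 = -288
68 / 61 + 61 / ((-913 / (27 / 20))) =1141213 / 1113860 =1.02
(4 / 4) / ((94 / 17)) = 17 / 94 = 0.18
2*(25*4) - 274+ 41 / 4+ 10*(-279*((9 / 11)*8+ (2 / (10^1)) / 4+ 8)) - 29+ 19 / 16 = -40812.88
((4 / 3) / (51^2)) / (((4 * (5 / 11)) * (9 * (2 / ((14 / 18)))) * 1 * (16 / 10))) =77 / 10112688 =0.00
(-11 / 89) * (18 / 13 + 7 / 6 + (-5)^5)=2679061 / 6942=385.92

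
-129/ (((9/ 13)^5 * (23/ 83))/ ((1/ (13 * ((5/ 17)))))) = -1732881553/ 2263545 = -765.56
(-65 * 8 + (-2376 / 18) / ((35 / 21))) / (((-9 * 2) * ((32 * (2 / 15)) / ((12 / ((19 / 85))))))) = 63665 / 152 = 418.85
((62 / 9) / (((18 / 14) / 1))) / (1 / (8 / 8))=434 / 81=5.36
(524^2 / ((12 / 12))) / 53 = 274576 / 53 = 5180.68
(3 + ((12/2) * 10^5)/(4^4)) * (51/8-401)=-29634759/32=-926086.22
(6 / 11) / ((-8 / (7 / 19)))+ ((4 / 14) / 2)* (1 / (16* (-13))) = -7853 / 304304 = -0.03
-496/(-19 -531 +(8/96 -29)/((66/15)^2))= 0.90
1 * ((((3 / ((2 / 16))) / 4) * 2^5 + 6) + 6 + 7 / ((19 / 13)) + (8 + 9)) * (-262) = -1123980 / 19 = -59156.84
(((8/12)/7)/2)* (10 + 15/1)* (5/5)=25/21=1.19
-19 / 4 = -4.75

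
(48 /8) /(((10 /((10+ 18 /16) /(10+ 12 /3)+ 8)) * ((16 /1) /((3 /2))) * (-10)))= -1773 /35840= -0.05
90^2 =8100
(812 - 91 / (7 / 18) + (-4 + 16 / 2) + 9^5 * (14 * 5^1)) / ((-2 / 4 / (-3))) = 24804072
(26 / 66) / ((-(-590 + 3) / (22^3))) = 12584 / 1761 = 7.15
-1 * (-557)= 557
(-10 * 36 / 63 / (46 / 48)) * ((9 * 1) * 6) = -51840 / 161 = -321.99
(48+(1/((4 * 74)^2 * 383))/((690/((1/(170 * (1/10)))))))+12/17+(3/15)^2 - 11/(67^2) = 25331855394268381/519697821782400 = 48.74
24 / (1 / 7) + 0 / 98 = 168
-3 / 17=-0.18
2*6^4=2592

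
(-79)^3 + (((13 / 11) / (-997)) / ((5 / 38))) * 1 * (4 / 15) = -405536905451 / 822525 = -493039.00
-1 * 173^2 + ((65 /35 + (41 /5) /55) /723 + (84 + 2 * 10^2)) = -29645.00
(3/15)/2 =0.10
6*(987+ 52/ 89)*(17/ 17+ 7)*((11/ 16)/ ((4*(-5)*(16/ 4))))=-580107/ 1424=-407.38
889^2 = 790321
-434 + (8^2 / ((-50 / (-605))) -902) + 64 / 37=-103576 / 185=-559.87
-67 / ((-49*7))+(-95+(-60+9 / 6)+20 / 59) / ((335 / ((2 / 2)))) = -3550529 / 13558790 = -0.26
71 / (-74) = -71 / 74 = -0.96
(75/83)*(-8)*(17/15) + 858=70534/83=849.81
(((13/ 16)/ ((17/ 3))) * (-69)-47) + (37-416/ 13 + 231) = 48717/ 272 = 179.11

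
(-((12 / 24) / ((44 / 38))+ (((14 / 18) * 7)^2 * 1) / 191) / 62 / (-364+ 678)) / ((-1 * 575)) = 399593 / 7620092528400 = 0.00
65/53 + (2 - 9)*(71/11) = -25626/583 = -43.96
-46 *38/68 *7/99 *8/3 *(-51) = 24472/99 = 247.19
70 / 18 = 35 / 9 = 3.89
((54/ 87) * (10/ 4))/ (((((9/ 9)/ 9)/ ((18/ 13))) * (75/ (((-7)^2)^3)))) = 57177414/ 1885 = 30332.85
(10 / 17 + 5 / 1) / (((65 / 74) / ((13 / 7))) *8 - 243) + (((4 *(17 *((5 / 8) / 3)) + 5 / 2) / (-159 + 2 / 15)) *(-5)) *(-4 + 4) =-3515 / 150467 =-0.02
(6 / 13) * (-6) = -36 / 13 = -2.77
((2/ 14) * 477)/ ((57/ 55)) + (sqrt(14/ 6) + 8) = sqrt(21)/ 3 + 9809/ 133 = 75.28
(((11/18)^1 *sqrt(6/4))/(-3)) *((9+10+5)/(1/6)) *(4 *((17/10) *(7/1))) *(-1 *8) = 83776 *sqrt(6)/15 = 13680.56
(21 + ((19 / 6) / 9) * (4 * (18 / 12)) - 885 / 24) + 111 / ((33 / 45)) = 108979 / 792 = 137.60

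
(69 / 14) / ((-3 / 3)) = -69 / 14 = -4.93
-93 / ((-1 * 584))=93 / 584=0.16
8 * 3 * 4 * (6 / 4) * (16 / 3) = 768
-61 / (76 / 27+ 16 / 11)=-18117 / 1268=-14.29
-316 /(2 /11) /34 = -869 /17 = -51.12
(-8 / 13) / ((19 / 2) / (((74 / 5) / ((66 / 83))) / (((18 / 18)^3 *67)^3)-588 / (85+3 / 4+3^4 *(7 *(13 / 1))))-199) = 266579443024 / 138434744220851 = 0.00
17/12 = 1.42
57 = 57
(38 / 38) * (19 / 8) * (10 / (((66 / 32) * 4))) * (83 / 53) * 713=5622005 / 1749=3214.41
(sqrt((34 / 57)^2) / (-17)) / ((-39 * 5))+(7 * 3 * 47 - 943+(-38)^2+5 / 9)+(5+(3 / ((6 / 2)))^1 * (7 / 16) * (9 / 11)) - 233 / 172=41850519617 / 28039440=1492.56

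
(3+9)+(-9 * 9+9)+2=-58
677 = 677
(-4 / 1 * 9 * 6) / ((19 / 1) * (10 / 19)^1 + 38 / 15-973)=3240 / 14407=0.22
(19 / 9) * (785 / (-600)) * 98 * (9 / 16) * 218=-33192.09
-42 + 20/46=-41.57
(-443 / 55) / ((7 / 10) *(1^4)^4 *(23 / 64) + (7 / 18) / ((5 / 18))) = -56704 / 11627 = -4.88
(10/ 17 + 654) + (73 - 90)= 10839/ 17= 637.59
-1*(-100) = 100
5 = 5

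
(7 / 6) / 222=7 / 1332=0.01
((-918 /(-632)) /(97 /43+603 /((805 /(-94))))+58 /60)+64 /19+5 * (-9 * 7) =-310.69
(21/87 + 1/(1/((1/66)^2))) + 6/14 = 592619/884268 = 0.67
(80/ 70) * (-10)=-80/ 7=-11.43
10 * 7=70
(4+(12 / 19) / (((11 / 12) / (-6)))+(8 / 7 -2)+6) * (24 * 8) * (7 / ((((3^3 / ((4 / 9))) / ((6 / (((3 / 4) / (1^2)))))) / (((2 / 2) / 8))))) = 1875968 / 16929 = 110.81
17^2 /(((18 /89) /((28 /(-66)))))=-180047 /297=-606.22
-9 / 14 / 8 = -9 / 112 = -0.08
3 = 3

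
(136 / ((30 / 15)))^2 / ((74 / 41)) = 94792 / 37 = 2561.95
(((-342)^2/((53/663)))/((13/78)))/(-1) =-465282792/53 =-8778920.60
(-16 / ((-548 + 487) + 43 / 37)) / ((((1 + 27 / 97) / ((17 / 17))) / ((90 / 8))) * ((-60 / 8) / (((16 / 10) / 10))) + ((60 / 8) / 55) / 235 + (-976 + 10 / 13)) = -1929733520 / 7076621045259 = -0.00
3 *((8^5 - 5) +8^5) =196593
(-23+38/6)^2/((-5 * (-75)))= 20/27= 0.74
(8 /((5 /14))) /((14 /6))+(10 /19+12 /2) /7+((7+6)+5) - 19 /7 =17169 /665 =25.82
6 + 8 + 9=23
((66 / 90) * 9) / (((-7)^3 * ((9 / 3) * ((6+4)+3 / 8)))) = -88 / 142345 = -0.00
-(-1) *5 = 5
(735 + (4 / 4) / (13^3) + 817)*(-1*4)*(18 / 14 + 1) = -218223680 / 15379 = -14189.72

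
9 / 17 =0.53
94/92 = 47/46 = 1.02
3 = 3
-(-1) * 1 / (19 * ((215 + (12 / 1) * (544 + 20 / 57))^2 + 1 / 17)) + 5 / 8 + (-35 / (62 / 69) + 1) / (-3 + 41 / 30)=826626212518367 / 34643864510136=23.86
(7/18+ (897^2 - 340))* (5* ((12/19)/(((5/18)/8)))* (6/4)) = 109719276.63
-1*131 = -131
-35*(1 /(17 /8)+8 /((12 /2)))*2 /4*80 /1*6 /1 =-257600 /17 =-15152.94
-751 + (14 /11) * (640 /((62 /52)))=-23131 /341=-67.83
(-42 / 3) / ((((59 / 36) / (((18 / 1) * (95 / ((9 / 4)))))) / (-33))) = 12640320 / 59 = 214242.71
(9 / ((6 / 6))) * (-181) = -1629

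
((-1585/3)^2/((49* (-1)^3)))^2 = 6311274450625/194481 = 32451881.94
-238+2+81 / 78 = -6109 / 26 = -234.96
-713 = -713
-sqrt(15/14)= -sqrt(210)/14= -1.04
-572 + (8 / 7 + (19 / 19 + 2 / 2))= -568.86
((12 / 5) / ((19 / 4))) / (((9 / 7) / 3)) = 112 / 95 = 1.18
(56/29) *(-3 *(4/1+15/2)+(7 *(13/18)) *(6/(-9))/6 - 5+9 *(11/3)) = -32032/2349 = -13.64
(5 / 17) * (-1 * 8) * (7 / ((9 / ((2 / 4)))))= -140 / 153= -0.92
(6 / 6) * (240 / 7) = 240 / 7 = 34.29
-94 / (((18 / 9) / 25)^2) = -29375 / 2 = -14687.50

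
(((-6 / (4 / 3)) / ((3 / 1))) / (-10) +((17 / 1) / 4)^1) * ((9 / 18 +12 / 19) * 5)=473 / 19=24.89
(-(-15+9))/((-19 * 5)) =-6/95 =-0.06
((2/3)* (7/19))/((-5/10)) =-28/57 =-0.49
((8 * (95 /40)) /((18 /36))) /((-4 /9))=-171 /2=-85.50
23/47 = 0.49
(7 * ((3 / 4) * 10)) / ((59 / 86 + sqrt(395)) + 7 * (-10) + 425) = 138109335 / 932765501 - 388290 * sqrt(395) / 932765501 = 0.14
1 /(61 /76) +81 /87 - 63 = -107596 /1769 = -60.82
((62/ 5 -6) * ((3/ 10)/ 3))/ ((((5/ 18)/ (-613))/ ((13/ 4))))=-573768/ 125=-4590.14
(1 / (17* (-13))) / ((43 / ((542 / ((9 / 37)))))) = -20054 / 85527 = -0.23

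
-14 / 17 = -0.82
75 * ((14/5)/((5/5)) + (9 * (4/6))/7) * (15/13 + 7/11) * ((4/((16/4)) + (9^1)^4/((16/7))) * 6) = 8468213760/1001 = 8459754.01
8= 8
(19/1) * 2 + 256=294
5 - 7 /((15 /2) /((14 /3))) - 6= -241 /45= -5.36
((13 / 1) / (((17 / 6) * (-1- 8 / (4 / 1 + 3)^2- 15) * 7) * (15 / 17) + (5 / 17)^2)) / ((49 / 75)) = -56355 / 800863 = -0.07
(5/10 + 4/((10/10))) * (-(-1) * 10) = 45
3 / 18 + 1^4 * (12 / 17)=89 / 102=0.87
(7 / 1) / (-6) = -7 / 6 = -1.17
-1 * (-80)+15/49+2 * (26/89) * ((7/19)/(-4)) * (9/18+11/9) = 119635301/1491462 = 80.21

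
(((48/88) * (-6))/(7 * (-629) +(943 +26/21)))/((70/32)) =864/1997435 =0.00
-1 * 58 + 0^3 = -58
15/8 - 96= -753/8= -94.12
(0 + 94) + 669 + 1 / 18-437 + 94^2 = 164917 / 18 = 9162.06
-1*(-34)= 34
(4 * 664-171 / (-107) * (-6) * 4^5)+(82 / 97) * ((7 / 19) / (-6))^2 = -483086473229 / 67442742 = -7162.91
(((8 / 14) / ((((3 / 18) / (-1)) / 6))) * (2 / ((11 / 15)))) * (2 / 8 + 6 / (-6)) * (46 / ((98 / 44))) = 298080 / 343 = 869.04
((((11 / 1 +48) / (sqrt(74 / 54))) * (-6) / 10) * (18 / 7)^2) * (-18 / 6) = 516132 * sqrt(111) / 9065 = 599.87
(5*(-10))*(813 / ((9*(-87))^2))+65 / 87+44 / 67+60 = 839853277 / 13692321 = 61.34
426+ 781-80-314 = 813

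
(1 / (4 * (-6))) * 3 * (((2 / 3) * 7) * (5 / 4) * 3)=-35 / 16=-2.19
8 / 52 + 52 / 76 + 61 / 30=21277 / 7410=2.87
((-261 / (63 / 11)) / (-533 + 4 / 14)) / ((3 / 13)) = 377 / 1017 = 0.37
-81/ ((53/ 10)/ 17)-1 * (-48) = -11226/ 53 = -211.81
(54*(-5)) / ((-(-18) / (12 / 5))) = -36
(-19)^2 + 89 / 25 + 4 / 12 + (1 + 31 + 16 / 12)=29867 / 75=398.23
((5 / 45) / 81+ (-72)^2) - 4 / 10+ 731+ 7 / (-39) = 280254881 / 47385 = 5914.42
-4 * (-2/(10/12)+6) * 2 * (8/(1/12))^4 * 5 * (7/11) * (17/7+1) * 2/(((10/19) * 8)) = -697143656448/55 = -12675339208.15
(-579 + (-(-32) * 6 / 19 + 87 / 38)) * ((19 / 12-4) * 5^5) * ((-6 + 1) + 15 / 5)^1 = -650415625 / 76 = -8558100.33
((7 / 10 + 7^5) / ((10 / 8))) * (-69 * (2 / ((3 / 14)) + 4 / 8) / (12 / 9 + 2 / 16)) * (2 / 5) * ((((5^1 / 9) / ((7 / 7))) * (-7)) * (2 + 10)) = 14597151296 / 125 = 116777210.37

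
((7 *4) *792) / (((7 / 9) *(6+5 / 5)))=28512 / 7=4073.14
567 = 567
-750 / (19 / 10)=-7500 / 19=-394.74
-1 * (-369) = 369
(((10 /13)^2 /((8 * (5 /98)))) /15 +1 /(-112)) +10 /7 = 1.52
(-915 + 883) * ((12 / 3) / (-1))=128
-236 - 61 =-297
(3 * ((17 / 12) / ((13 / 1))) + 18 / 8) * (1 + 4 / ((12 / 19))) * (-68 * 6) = -100232 / 13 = -7710.15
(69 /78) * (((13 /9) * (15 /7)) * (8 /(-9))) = -460 /189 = -2.43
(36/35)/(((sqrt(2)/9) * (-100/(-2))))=81 * sqrt(2)/875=0.13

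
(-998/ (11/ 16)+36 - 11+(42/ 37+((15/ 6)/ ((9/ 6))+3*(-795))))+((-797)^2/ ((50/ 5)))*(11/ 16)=7787398159/ 195360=39861.78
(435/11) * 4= 1740/11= 158.18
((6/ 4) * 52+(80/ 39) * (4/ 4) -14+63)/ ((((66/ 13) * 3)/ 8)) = 20132/ 297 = 67.78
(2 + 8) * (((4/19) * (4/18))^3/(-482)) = -2560/1205050851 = -0.00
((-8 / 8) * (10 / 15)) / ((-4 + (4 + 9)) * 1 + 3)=-1 / 18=-0.06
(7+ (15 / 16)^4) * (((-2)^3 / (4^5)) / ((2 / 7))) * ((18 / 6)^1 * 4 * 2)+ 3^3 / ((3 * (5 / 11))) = 154133463 / 10485760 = 14.70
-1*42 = -42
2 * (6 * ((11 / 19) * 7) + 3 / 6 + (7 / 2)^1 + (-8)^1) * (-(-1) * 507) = 391404 / 19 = 20600.21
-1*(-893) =893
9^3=729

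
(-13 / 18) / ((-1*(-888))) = -13 / 15984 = -0.00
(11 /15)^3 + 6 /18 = 2456 /3375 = 0.73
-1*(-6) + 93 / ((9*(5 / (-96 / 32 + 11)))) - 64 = -622 / 15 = -41.47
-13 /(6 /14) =-30.33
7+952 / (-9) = -889 / 9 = -98.78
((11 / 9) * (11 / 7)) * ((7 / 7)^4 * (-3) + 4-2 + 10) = 121 / 7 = 17.29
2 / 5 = 0.40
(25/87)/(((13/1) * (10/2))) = 5/1131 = 0.00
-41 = -41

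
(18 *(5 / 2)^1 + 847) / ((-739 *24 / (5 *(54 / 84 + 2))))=-41255 / 62076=-0.66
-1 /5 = -0.20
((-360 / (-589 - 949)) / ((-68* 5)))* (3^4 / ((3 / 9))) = -2187 / 13073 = -0.17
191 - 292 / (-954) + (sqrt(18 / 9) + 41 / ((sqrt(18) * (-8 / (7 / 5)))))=91253 / 477 - 47 * sqrt(2) / 240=191.03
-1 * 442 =-442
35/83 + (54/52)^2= 84167/56108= 1.50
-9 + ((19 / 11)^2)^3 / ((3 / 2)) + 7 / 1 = 83462396 / 5314683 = 15.70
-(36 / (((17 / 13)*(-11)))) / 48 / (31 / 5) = 195 / 23188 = 0.01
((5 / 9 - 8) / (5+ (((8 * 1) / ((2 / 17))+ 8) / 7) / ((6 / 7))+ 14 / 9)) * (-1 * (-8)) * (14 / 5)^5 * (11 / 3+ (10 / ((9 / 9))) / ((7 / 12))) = -17996513024 / 1621875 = -11096.12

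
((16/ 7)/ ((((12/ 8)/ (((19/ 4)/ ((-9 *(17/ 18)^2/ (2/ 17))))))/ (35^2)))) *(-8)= 5107200/ 4913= 1039.53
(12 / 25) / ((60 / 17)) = 17 / 125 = 0.14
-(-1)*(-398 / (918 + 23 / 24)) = -9552 / 22055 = -0.43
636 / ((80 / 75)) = 2385 / 4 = 596.25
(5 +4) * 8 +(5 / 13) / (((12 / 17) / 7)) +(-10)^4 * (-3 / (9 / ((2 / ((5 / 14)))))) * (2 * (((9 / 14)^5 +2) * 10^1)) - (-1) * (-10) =-787590.02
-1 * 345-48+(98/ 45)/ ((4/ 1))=-35321/ 90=-392.46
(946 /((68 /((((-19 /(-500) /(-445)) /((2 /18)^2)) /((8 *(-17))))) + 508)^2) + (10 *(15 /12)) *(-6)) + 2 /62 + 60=-14.97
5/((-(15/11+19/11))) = -55/34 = -1.62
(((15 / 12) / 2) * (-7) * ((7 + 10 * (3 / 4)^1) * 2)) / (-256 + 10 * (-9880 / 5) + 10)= 145 / 22864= 0.01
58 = 58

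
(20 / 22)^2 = 100 / 121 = 0.83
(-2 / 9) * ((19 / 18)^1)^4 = -130321 / 472392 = -0.28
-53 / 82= -0.65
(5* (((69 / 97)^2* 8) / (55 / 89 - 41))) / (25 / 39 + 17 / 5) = -137711925 / 1110290227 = -0.12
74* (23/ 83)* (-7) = -11914/ 83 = -143.54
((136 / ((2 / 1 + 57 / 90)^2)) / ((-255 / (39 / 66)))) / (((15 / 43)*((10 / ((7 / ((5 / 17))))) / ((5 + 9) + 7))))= -11175528 / 1716275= -6.51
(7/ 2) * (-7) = -49/ 2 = -24.50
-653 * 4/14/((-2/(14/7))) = 1306/7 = 186.57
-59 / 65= -0.91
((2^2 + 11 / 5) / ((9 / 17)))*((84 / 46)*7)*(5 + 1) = 103292 / 115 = 898.19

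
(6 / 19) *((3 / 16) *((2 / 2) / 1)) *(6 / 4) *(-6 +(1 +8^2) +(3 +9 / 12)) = 6777 / 1216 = 5.57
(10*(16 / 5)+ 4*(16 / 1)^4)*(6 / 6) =262176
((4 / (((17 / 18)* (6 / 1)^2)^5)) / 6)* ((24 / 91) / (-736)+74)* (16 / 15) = 0.00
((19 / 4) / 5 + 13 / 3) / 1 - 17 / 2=-193 / 60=-3.22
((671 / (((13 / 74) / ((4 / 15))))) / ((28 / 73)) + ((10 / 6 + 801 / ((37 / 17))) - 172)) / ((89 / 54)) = 2593799532 / 1498315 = 1731.14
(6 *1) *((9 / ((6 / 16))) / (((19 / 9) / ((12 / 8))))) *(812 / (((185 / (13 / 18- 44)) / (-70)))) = 50337504 / 37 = 1360473.08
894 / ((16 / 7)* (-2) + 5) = 2086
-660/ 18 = -110/ 3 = -36.67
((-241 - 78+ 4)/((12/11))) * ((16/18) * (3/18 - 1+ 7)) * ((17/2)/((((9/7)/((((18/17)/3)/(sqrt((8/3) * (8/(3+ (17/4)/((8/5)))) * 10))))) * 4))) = -19943 * sqrt(2715)/6912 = -150.34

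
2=2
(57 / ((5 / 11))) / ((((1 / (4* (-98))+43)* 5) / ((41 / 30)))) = 1679524 / 2106875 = 0.80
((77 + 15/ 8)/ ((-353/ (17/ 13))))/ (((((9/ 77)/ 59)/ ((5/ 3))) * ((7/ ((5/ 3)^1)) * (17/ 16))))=-20475950/ 371709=-55.09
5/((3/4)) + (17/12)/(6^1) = 497/72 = 6.90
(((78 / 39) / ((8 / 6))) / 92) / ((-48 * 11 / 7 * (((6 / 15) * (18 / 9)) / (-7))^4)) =-10504375 / 8290304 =-1.27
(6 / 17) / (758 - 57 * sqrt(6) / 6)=114 * sqrt(6) / 19516765 + 9096 / 19516765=0.00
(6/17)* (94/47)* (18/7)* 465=100440/119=844.03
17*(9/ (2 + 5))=153/ 7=21.86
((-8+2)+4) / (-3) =2 / 3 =0.67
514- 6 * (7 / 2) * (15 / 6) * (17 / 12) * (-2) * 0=514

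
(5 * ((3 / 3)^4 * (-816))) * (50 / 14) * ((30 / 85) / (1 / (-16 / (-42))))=-1959.18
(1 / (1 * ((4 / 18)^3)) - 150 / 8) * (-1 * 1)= -579 / 8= -72.38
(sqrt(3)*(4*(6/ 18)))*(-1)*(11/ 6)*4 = -88*sqrt(3)/ 9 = -16.94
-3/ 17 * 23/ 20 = -69/ 340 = -0.20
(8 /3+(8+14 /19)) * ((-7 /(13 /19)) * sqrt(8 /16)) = -175 * sqrt(2) /3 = -82.50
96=96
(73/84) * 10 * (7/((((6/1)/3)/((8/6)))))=365/9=40.56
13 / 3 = 4.33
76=76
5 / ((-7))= -5 / 7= -0.71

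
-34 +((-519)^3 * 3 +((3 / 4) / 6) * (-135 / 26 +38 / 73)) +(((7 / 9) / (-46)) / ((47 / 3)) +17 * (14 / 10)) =-103258660634630557 / 246208560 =-419395087.79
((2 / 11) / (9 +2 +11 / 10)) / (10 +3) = 20 / 17303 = 0.00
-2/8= -1/4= -0.25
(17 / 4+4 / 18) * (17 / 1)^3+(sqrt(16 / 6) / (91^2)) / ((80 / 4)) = sqrt(6) / 248430+790993 / 36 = 21972.03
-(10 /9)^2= -100 /81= -1.23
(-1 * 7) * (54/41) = -378/41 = -9.22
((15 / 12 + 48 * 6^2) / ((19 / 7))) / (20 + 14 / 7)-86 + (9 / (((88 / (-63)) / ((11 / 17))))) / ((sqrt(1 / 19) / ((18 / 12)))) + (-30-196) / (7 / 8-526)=-397638997 / 7024072-1701 * sqrt(19) / 272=-83.87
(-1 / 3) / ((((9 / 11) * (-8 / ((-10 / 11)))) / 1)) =-5 / 108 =-0.05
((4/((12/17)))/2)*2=17/3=5.67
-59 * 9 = -531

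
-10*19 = -190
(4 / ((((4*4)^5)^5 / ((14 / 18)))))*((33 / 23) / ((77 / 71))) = 71 / 21866972853936957175818130292736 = 0.00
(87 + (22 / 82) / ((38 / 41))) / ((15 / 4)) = 6634 / 285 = 23.28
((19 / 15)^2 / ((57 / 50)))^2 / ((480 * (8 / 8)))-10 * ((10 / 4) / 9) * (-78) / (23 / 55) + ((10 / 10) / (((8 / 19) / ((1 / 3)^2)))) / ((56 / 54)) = 29203728269 / 56337120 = 518.37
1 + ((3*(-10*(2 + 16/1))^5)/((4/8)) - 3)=-1133740800002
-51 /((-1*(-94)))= -51 /94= -0.54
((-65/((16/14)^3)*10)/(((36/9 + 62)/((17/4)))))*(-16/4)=1895075/16896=112.16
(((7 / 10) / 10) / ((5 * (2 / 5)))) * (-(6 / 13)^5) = -6804 / 9282325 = -0.00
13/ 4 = 3.25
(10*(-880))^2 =77440000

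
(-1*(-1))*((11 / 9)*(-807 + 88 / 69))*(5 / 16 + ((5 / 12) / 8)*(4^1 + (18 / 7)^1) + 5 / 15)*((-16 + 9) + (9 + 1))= -50758235 / 17388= -2919.15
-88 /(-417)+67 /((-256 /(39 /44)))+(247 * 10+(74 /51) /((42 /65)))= 4145575601527 /1676860416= 2472.22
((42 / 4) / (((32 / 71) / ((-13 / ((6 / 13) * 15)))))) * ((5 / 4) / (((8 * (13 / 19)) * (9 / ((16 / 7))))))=-17537 / 6912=-2.54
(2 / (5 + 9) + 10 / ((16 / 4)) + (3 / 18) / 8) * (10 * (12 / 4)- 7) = 20585 / 336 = 61.26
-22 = -22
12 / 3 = 4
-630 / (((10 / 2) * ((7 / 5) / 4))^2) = -1440 / 7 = -205.71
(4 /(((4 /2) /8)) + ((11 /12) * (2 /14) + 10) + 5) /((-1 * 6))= -2615 /504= -5.19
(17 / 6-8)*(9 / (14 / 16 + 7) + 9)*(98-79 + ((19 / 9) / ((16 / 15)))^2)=-16602143 / 13824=-1200.97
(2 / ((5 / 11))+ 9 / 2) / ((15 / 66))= 979 / 25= 39.16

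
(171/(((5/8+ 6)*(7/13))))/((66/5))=14820/4081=3.63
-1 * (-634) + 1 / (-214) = 135675 / 214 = 634.00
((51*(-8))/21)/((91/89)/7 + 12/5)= -60520/7931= -7.63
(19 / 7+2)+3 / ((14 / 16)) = 57 / 7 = 8.14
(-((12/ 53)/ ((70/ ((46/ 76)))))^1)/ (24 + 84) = -0.00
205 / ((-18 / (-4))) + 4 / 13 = 5366 / 117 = 45.86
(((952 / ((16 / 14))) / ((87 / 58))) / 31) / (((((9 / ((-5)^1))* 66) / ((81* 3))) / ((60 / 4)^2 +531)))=-9446220 / 341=-27701.52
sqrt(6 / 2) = sqrt(3) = 1.73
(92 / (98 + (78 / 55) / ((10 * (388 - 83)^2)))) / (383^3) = 2353532500 / 140849327219909843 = 0.00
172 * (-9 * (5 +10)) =-23220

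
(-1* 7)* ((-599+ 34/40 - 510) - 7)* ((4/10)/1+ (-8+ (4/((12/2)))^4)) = -57784.04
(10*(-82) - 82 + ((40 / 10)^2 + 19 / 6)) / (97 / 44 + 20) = -116534 / 2931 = -39.76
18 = 18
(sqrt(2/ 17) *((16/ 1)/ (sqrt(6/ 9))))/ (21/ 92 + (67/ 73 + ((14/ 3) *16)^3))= 2901312 *sqrt(51)/ 1283231049851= 0.00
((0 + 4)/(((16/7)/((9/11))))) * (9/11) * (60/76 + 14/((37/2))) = 616329/340252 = 1.81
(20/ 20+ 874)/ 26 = 875/ 26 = 33.65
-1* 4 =-4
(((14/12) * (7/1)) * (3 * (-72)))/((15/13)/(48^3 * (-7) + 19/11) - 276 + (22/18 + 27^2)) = -351502085844/90510236975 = -3.88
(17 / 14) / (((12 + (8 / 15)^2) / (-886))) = -1694475 / 19348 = -87.58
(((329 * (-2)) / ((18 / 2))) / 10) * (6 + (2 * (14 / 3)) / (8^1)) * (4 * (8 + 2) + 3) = -608321 / 270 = -2253.04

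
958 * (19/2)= 9101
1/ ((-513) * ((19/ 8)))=-8/ 9747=-0.00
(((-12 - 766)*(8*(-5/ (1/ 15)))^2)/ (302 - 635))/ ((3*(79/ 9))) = 93360000/ 2923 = 31939.79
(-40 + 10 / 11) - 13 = -573 / 11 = -52.09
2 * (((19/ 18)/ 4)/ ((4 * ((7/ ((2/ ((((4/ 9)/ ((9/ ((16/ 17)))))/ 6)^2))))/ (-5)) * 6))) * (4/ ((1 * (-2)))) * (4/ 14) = 60044085/ 200704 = 299.17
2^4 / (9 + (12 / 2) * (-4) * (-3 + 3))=16 / 9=1.78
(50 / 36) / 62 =25 / 1116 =0.02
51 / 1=51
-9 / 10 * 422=-1899 / 5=-379.80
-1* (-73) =73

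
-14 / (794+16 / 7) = -49 / 2787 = -0.02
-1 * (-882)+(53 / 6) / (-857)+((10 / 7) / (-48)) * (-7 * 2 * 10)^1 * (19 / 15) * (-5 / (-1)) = 7006324 / 7713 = 908.38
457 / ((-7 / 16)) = -7312 / 7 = -1044.57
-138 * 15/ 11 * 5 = -10350/ 11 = -940.91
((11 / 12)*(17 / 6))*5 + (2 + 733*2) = 106631 / 72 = 1480.99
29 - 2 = 27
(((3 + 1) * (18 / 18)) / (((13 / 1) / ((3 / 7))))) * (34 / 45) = 136 / 1365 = 0.10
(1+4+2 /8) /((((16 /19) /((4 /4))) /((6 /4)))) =1197 /128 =9.35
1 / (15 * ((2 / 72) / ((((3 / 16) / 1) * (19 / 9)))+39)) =19 / 11135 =0.00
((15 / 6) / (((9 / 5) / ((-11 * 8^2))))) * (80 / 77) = -64000 / 63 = -1015.87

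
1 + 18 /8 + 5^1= 33 /4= 8.25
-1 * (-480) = 480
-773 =-773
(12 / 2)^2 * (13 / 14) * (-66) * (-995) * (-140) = -307335600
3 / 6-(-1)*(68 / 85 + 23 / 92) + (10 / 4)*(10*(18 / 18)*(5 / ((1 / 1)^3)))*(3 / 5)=1531 / 20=76.55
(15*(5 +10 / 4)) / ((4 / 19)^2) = 81225 / 32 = 2538.28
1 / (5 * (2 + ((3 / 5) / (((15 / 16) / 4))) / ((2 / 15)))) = 1 / 106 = 0.01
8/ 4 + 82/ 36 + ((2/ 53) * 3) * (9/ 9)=4189/ 954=4.39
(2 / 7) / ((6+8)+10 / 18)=18 / 917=0.02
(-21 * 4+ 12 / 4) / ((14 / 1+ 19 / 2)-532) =18 / 113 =0.16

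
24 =24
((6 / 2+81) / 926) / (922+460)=21 / 319933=0.00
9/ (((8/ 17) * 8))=153/ 64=2.39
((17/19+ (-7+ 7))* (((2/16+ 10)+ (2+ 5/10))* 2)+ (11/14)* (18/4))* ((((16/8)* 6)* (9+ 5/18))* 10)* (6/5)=4642600/133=34906.77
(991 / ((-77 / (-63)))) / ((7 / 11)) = 8919 / 7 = 1274.14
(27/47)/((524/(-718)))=-0.79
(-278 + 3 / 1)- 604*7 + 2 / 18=-40526 / 9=-4502.89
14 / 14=1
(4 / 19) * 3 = 12 / 19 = 0.63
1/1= 1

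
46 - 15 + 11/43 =1344/43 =31.26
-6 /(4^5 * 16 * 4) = -3 /32768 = -0.00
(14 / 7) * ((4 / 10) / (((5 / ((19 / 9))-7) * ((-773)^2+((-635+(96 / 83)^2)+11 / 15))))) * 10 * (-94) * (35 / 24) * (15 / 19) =849930375 / 2713931242396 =0.00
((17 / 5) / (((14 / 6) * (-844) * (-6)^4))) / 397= -17 / 5066228160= -0.00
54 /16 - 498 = -3957 /8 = -494.62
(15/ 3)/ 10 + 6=13/ 2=6.50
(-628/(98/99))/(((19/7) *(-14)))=15543/931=16.69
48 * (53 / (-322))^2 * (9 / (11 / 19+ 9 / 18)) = 11528136 / 1062761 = 10.85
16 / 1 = 16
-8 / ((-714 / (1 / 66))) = 2 / 11781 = 0.00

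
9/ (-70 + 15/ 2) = -0.14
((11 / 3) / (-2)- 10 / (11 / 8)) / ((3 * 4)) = -0.76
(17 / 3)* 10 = 170 / 3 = 56.67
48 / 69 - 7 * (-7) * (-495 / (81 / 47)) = -2913151 / 207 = -14073.19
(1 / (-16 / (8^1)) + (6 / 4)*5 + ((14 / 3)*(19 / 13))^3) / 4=19236329 / 237276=81.07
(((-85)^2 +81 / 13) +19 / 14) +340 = 1378211 / 182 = 7572.59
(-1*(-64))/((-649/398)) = -25472/649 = -39.25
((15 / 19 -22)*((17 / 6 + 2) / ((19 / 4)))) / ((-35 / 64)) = 1495936 / 37905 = 39.47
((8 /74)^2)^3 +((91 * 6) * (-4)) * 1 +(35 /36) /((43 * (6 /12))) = -4337055169801525 /1985872240566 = -2183.95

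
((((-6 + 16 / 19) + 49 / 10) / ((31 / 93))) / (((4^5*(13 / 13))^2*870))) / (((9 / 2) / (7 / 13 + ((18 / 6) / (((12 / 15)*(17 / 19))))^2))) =-53326357 / 15628784526950400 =-0.00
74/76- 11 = -381/38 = -10.03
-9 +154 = 145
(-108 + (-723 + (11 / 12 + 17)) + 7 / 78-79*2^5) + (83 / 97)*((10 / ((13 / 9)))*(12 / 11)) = -555039385 / 166452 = -3334.53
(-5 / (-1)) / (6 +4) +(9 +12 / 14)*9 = 1249 / 14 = 89.21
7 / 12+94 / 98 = 907 / 588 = 1.54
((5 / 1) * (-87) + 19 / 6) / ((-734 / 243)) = 209871 / 1468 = 142.96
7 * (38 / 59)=4.51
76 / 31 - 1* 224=-6868 / 31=-221.55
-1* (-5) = 5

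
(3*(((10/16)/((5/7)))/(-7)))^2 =9/64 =0.14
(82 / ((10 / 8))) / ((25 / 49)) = 16072 / 125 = 128.58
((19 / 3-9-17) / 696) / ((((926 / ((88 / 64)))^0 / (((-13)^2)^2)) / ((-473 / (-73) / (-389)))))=797051827 / 59292936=13.44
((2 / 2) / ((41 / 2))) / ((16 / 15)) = 15 / 328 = 0.05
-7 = -7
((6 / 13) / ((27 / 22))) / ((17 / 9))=44 / 221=0.20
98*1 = 98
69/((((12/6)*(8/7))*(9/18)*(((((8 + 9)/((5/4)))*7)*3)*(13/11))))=1265/7072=0.18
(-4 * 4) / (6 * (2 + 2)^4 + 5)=-16 / 1541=-0.01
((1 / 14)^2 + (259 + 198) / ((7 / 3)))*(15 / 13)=44295 / 196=225.99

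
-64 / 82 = -32 / 41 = -0.78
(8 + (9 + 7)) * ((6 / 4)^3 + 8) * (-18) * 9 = -44226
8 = 8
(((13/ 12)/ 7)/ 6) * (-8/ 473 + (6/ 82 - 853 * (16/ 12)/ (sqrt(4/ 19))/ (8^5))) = 14183/ 9774072 - 11089 * sqrt(19)/ 24772608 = -0.00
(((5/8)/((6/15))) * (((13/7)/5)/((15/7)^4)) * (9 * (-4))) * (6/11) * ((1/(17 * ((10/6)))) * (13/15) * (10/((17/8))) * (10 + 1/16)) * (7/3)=-65328809/35763750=-1.83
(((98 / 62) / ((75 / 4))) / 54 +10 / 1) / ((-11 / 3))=-2.73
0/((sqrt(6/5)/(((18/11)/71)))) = 0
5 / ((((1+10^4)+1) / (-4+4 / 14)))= -65 / 35007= -0.00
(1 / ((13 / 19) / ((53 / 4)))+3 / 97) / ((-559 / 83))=-8120305 / 2819596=-2.88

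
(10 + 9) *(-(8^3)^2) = -4980736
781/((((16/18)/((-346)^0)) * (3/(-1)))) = -2343/8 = -292.88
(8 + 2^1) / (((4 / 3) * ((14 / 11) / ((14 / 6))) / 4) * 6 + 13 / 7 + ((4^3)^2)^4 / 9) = 1386 / 4334714641344511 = 0.00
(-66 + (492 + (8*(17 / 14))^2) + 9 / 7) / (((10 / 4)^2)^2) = 408976 / 30625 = 13.35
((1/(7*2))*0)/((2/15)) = 0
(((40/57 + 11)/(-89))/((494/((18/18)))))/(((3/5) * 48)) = -3335/360872928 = -0.00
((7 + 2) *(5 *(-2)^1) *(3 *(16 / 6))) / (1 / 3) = -2160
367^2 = 134689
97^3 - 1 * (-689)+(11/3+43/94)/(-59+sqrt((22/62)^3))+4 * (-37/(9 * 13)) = 1041692531185362127/1140505137720 - 396583 * sqrt(341)/29243721480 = 913360.66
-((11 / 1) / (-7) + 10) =-59 / 7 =-8.43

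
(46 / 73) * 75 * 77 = 265650 / 73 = 3639.04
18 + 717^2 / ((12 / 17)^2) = 16508257 / 16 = 1031766.06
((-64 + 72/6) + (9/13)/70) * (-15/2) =141933/364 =389.93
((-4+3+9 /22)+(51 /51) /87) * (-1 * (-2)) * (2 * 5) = -11090 /957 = -11.59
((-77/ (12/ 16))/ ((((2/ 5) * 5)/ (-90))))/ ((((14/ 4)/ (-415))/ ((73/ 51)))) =-784105.88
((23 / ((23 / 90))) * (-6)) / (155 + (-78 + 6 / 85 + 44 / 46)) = -1055700 / 152543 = -6.92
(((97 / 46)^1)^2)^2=88529281 / 4477456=19.77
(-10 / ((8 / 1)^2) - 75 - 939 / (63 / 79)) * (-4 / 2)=841769 / 336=2505.26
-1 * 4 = -4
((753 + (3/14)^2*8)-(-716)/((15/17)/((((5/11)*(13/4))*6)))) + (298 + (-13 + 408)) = 8638.91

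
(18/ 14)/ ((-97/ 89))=-801/ 679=-1.18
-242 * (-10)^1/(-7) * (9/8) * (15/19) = -81675/266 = -307.05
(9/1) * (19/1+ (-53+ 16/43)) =-13014/43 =-302.65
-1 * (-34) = 34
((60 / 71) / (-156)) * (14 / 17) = -70 / 15691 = -0.00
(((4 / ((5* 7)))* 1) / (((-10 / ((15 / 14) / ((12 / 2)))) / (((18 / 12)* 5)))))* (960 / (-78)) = 0.19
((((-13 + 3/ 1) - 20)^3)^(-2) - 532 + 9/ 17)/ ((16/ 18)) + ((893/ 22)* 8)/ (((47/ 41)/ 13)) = 373784463000187/ 121176000000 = 3084.64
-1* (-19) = 19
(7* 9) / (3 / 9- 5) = -27 / 2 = -13.50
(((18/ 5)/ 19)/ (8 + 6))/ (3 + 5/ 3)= 27/ 9310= 0.00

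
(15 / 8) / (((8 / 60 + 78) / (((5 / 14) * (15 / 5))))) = 3375 / 131264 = 0.03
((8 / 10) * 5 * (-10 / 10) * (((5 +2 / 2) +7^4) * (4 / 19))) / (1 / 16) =-616192 / 19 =-32431.16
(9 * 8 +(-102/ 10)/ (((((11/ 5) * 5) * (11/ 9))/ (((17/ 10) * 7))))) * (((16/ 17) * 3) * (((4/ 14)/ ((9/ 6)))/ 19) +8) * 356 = 1230964483824/ 6839525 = 179978.07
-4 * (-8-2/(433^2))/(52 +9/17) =101994152/167427677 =0.61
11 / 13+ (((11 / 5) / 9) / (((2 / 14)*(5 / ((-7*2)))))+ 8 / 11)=-103529 / 32175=-3.22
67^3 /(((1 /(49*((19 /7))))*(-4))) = -40001479 /4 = -10000369.75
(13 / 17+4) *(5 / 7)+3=762 / 119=6.40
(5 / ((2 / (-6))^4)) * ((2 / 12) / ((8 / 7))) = 945 / 16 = 59.06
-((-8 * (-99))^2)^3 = -246803372284575744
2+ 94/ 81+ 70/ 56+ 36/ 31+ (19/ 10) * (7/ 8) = 1453223/ 200880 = 7.23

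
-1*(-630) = 630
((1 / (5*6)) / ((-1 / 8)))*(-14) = 56 / 15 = 3.73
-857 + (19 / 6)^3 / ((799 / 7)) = -856.72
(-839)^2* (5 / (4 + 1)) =703921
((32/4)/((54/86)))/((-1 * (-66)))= 0.19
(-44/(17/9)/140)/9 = -0.02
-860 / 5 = -172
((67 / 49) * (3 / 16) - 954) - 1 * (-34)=-721079 / 784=-919.74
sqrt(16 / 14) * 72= 144 * sqrt(14) / 7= 76.97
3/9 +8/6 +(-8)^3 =-1531/3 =-510.33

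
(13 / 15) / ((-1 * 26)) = -1 / 30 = -0.03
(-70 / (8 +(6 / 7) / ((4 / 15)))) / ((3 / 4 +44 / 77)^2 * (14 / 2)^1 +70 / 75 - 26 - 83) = 1646400 / 25279669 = 0.07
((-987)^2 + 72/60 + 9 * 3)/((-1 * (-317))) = 4870986/1585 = 3073.18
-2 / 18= -1 / 9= -0.11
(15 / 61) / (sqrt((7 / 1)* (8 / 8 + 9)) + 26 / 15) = -2925 / 459757 + 3375* sqrt(70) / 919514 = 0.02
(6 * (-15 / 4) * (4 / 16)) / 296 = -45 / 2368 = -0.02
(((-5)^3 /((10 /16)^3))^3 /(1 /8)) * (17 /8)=-2281701376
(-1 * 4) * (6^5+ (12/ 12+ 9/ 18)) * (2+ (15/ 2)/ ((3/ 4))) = -373320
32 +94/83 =2750/83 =33.13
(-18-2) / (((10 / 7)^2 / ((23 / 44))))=-1127 / 220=-5.12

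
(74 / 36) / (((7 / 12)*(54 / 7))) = 37 / 81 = 0.46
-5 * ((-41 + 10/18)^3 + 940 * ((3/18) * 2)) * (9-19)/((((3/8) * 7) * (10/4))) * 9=-7680019840/1701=-4515002.85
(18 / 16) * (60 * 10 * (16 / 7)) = 10800 / 7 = 1542.86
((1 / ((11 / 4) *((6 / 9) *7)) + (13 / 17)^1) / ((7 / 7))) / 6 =1103 / 7854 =0.14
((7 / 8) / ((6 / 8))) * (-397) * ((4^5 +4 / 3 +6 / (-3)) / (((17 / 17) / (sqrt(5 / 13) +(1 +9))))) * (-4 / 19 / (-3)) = -170630600 / 513-17063060 * sqrt(65) / 6669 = -353241.05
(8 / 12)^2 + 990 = 8914 / 9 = 990.44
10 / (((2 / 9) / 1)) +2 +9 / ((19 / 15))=1028 / 19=54.11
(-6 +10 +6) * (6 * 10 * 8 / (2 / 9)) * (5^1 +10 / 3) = 180000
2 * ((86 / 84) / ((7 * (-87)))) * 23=-989 / 12789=-0.08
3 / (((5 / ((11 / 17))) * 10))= 33 / 850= 0.04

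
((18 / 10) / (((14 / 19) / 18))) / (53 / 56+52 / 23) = 3496 / 255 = 13.71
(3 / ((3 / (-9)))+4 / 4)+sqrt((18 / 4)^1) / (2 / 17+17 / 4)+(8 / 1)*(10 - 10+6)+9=34*sqrt(2) / 99+49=49.49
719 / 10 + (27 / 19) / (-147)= 669299 / 9310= 71.89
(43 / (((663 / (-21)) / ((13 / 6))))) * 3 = -301 / 34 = -8.85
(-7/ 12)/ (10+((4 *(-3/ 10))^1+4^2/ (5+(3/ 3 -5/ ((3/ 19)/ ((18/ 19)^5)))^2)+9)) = -53661015676835/ 1640144934168268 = -0.03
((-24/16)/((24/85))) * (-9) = 765/16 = 47.81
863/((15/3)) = 863/5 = 172.60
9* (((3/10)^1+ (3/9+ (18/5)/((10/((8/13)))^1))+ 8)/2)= 51801/1300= 39.85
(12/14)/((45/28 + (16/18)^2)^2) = 0.15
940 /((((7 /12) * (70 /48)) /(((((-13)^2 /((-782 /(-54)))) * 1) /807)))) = 82353024 /5153771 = 15.98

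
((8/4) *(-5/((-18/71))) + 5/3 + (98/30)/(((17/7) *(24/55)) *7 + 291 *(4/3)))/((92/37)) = 297789949/18007344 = 16.54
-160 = -160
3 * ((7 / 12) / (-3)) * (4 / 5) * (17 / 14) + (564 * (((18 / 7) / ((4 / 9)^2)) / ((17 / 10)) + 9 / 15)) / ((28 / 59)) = 490451599 / 49980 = 9812.96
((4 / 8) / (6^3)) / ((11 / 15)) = 5 / 1584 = 0.00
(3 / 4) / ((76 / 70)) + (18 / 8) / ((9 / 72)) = 2841 / 152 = 18.69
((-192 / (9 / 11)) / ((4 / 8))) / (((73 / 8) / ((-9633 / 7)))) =36168704 / 511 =70780.24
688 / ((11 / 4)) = 2752 / 11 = 250.18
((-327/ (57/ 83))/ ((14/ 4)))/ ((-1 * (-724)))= -0.19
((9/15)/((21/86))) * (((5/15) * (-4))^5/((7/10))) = -176128/11907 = -14.79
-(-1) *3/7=3/7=0.43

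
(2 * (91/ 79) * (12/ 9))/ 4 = 182/ 237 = 0.77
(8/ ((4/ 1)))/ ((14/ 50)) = 50/ 7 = 7.14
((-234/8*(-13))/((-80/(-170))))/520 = 1.55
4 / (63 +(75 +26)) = 1 / 41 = 0.02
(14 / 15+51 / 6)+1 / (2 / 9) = 209 / 15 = 13.93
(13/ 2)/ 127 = 13/ 254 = 0.05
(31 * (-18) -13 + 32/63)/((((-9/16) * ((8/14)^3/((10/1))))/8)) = 35222180/81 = 434841.73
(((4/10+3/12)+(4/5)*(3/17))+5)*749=1474781/340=4337.59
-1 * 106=-106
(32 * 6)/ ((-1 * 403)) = -0.48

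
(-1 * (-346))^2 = 119716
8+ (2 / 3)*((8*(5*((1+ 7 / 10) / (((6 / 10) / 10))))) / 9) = 7448 / 81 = 91.95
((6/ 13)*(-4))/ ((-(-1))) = -24/ 13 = -1.85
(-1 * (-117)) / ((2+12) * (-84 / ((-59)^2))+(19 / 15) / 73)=-445968315 / 1221581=-365.07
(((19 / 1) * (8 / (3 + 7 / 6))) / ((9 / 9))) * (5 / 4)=228 / 5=45.60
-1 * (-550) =550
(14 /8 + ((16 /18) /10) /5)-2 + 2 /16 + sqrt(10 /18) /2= -193 /1800 + sqrt(5) /6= 0.27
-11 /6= -1.83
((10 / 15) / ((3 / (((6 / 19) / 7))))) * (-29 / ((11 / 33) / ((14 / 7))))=-232 / 133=-1.74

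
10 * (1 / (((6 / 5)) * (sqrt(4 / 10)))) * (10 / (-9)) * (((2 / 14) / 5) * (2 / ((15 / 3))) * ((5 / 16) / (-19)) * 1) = 0.00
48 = 48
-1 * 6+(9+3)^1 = 6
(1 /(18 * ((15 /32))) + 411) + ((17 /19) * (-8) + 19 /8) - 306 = 2058887 /20520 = 100.34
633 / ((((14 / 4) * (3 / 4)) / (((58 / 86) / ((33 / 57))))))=930088 / 3311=280.91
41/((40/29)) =1189/40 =29.72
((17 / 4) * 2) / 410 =17 / 820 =0.02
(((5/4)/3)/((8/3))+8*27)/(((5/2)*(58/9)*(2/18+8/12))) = 560277/32480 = 17.25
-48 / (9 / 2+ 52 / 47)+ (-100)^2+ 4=5267596 / 527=9995.44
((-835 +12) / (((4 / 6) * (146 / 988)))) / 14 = -609843 / 1022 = -596.72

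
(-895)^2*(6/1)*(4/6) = 3204100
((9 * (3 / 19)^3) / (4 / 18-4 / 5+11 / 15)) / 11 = 10935 / 528143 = 0.02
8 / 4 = 2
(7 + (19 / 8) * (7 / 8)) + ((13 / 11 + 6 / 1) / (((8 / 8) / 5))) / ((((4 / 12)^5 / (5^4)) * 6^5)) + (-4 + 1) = 498029 / 704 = 707.43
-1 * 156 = -156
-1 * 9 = -9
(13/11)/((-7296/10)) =-65/40128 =-0.00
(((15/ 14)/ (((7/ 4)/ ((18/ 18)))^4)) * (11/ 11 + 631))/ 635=242688/ 2134489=0.11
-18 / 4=-9 / 2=-4.50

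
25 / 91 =0.27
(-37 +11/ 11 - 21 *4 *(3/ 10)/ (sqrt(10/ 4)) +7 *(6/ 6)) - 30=-59 - 126 *sqrt(10)/ 25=-74.94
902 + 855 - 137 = 1620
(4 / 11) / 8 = 0.05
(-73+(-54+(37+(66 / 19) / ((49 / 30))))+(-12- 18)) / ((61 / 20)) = -2194800 / 56791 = -38.65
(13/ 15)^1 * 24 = 20.80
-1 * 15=-15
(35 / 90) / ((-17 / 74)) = -259 / 153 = -1.69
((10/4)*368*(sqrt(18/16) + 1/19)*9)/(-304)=-3105*sqrt(2)/152 -1035/722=-30.32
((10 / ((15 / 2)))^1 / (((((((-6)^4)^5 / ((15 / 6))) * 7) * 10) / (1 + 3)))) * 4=1 / 4798707952582656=0.00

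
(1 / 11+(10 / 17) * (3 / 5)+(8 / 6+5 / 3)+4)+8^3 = 519.44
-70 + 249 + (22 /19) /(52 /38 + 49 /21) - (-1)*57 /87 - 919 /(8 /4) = -279.53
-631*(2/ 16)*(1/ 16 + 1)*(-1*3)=32181/ 128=251.41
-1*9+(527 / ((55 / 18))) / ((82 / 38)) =159939 / 2255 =70.93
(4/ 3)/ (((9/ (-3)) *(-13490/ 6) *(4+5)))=4/ 182115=0.00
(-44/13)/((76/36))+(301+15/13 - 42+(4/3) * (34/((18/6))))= 608350/2223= 273.66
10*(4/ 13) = 3.08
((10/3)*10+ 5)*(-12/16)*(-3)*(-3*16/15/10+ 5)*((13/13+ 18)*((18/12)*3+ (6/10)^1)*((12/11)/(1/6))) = 70404633/275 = 256016.85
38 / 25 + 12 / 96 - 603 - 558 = -231871 / 200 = -1159.36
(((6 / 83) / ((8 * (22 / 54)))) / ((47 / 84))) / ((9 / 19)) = 3591 / 42911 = 0.08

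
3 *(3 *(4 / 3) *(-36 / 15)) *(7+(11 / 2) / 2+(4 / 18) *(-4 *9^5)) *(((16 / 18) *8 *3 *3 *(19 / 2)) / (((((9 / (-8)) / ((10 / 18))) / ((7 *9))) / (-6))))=171530827776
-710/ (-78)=355/ 39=9.10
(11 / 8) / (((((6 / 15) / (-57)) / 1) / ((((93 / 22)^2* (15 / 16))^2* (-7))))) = 33578184598875 / 87228416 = 384945.48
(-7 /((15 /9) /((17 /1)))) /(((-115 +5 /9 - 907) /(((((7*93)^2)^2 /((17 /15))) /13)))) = 101837332069767 /119509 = 852131070.21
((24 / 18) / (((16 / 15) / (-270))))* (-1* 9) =6075 / 2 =3037.50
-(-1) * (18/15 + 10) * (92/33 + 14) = 31024/165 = 188.02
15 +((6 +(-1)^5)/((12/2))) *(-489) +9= -767/2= -383.50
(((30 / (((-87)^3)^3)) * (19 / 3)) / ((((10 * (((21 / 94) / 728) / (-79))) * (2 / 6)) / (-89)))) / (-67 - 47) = 34367528 / 856632462729088581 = 0.00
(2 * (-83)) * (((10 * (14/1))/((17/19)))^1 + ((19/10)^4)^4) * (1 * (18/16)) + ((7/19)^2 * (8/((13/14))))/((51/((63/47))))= -812316163569949837153809741849/149988280000000000000000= -5415864.25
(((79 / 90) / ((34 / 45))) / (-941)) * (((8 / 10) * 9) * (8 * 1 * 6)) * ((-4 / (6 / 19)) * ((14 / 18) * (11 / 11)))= 336224 / 79985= 4.20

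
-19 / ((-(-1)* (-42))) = 0.45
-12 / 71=-0.17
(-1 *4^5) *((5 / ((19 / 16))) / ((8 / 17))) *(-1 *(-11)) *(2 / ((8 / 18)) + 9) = -25850880 / 19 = -1360572.63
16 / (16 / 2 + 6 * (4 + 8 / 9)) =0.43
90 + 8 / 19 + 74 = 3124 / 19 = 164.42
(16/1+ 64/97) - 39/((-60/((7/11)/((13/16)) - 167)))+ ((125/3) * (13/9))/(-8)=-113973317/1152360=-98.90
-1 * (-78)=78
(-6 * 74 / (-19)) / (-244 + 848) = 111 / 2869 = 0.04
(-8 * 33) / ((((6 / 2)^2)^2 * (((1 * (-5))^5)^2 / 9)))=-88 / 29296875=-0.00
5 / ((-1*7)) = -5 / 7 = -0.71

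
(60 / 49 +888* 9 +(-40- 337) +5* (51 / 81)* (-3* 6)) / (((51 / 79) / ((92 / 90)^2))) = 37152366164 / 3036285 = 12236.13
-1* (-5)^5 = 3125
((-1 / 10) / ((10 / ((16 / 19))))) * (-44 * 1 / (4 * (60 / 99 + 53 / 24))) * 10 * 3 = 69696 / 70585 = 0.99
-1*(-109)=109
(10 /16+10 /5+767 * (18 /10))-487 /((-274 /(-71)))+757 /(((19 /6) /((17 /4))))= 236665307 /104120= 2273.01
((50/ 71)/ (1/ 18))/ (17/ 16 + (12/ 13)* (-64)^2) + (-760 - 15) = -43285394125/ 55852363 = -775.00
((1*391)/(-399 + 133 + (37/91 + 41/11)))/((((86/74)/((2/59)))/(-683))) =9890841961/332509368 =29.75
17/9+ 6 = 71/9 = 7.89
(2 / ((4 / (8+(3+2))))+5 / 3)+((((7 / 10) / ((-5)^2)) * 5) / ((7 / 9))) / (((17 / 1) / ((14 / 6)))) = 10444 / 1275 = 8.19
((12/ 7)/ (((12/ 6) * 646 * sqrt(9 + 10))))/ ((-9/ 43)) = -43 * sqrt(19)/ 128877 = -0.00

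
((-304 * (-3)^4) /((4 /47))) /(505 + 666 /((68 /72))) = -4918644 /20573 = -239.08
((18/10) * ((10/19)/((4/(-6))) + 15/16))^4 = 43046721/8540717056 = 0.01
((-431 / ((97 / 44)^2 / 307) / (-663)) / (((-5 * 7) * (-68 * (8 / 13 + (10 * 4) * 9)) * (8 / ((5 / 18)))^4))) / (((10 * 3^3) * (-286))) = -36387175 / 40402226021626002014208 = -0.00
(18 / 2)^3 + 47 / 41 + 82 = 33298 / 41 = 812.15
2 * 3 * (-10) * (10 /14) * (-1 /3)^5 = 100 /567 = 0.18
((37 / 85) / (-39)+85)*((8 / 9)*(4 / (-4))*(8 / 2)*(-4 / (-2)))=-604.37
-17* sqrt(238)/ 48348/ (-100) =sqrt(238)/ 284400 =0.00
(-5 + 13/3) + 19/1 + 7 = 76/3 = 25.33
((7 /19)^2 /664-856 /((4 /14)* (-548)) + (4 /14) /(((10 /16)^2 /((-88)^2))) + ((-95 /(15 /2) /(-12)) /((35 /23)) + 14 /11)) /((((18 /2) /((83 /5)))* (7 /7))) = 3226829035449329 /308463309000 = 10460.98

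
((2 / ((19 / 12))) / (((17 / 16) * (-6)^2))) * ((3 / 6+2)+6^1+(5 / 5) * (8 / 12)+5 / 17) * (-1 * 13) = -200720 / 49419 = -4.06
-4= -4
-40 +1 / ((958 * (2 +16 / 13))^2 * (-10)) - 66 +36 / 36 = -1699882480969 / 16189356960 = -105.00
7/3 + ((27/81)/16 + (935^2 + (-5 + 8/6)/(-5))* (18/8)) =472082461/240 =1967010.25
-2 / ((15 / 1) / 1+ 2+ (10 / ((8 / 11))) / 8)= -64 / 599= -0.11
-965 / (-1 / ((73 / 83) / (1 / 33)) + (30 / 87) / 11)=67415865 / 217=310672.19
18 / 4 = 9 / 2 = 4.50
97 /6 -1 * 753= -4421 /6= -736.83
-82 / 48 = -41 / 24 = -1.71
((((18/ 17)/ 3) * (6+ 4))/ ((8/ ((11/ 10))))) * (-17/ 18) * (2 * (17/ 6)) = -187/ 72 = -2.60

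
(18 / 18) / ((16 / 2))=0.12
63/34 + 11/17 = 5/2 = 2.50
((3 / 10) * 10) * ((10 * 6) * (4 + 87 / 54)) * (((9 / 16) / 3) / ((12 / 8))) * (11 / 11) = 505 / 4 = 126.25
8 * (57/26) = 228/13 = 17.54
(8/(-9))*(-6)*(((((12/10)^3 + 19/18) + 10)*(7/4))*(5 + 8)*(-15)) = -5234866/225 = -23266.07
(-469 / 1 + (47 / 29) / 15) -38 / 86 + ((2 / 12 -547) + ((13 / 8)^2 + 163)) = -850.53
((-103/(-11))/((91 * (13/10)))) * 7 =1030/1859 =0.55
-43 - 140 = -183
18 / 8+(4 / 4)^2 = 13 / 4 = 3.25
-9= -9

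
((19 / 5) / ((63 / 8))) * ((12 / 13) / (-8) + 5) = 9652 / 4095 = 2.36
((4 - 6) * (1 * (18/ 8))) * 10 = -45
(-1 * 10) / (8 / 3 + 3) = -30 / 17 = -1.76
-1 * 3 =-3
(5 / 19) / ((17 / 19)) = 5 / 17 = 0.29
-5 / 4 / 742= -5 / 2968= -0.00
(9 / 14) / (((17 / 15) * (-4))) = -135 / 952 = -0.14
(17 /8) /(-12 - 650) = -17 /5296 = -0.00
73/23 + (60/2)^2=20773/23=903.17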